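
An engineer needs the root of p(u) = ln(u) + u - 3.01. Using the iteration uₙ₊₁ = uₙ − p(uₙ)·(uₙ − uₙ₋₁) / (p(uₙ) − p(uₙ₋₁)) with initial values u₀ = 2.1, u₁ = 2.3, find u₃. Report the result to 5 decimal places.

p(2.1) = -0.1680627, p(2.3) = 0.1229091
u₂ = 2.3000000 − 0.1229091·(2.3000000 − 2.1000000) / (0.1229091 − (-0.1680627)) = 2.3000000 − (0.0245818)/(0.2909718) = 2.2155182
p(2.2155182) = 0.0010045
u₃ = 2.2155182 − 0.0010045·(2.2155182 − 2.3000000) / (0.0010045 − 0.1229091) = 2.2155182 − (-0.0000849)/(-0.1219046) = 2.2148220

2.21482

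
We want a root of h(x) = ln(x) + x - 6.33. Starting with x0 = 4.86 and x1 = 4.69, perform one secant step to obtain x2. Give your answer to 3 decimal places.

h(4.86) = 0.11104, h(4.69) = -0.09457
x2 = 4.69000 − (-0.09457)·(4.69000 − 4.86000) / (-0.09457 − 0.11104) = 4.69000 − (0.01608)/(-0.20561) = 4.76819

4.768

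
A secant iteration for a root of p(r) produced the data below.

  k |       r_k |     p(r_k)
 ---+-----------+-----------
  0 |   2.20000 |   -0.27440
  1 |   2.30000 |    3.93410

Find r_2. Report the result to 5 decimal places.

r_2 = 2.30000 − 3.93410·(2.30000 − 2.20000) / (3.93410 − (-0.27440))
   = 2.30000 − (0.3934100)/(4.2085000) = 2.2065201

2.20652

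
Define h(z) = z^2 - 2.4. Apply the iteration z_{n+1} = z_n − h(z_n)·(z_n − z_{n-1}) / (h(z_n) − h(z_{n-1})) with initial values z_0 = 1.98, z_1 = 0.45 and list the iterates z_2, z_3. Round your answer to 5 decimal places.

h(1.98) = 1.5204000, h(0.45) = -2.1975000
z_2 = 0.4500000 − (-2.1975000)·(0.4500000 − 1.9800000) / (-2.1975000 − 1.5204000) = 0.4500000 − (3.3621750)/(-3.7179000) = 1.3543210
h(1.3543210) = -0.5658147
z_3 = 1.3543210 − (-0.5658147)·(1.3543210 − 0.4500000) / (-0.5658147 − (-2.1975000)) = 1.3543210 − (-0.5116781)/(1.6316853) = 1.6679097

1.35432, 1.66791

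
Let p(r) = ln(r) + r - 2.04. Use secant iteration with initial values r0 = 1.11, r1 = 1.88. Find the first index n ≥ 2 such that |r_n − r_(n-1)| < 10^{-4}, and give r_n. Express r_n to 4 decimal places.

p(1.11) = -0.825640, p(1.88) = 0.471272
r2 = 1.880000 − 0.471272·(0.770000)/(1.296912) = 1.600197;  |Δ| = 0.279803
p(1.600197) = 0.030324
r3 = 1.600197 − 0.030324·(-0.279803)/(-0.440947) = 1.580955;  |Δ| = 0.019242
p(1.580955) = -0.001016
r4 = 1.580955 − (-0.001016)·(-0.019242)/(-0.031340) = 1.581579;  |Δ| = 0.000624
p(1.581579) = 0.000002
r5 = 1.581579 − 0.000002·(0.000624)/(0.001018) = 1.581577;  |Δ| = 0.000001
|r5 − r4| = 0.000001 < 10^{-4}

n = 5, r_n = 1.5816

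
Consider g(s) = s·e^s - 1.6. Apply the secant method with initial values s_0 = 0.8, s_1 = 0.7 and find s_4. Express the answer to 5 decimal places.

g(0.8) = 0.1804327, g(0.7) = -0.1903731
s_2 = 0.7000000 − (-0.1903731)·(0.7000000 − 0.8000000) / (-0.1903731 − 0.1804327) = 0.7000000 − (0.0190373)/(-0.3708058) = 0.7513404
g(0.7513404) = -0.0072790
s_3 = 0.7513404 − (-0.0072790)·(0.7513404 − 0.7000000) / (-0.0072790 − (-0.1903731)) = 0.7513404 − (-0.0003737)/(0.1830941) = 0.7533814
g(0.7533814) = 0.0003107
s_4 = 0.7533814 − 0.0003107·(0.7533814 − 0.7513404) / (0.0003107 − (-0.0072790)) = 0.7533814 − (0.0000006)/(0.0075897) = 0.7532979

0.75330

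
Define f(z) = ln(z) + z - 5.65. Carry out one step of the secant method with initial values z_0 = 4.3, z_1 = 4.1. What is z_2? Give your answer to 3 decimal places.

4.212

f(4.3) = 0.10862, f(4.1) = -0.13901
z_2 = 4.10000 − (-0.13901)·(4.10000 − 4.30000) / (-0.13901 − 0.10862) = 4.10000 − (0.02780)/(-0.24763) = 4.21228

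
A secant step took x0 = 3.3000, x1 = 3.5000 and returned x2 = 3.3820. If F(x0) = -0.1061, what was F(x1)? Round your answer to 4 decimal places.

0.1527

The secant line through (3.3000, -0.1061) and (3.5000, F(x1)) crosses zero at x2 = 3.3820.
So (3.3000, -0.1061), (3.5000, F(x1)), (3.3820, 0) are collinear:
F(x1) = -0.1061 · (3.5000 − 3.3820) / (3.3000 − 3.3820) = -0.1061 · (0.118000)/(-0.082000) = 0.152680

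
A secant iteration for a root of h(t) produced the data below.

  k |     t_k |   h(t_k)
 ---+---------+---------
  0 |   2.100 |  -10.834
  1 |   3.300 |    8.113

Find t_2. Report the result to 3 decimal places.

t_2 = 3.300 − 8.113·(3.300 − 2.100) / (8.113 − (-10.834))
   = 3.300 − (9.73560)/(18.94700) = 2.78617

2.786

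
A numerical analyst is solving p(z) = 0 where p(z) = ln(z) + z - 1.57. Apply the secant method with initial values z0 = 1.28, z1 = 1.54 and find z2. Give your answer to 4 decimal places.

1.3052

p(1.28) = -0.043140, p(1.54) = 0.401782
z2 = 1.540000 − 0.401782·(1.540000 − 1.280000) / (0.401782 − (-0.043140)) = 1.540000 − (0.104463)/(0.444922) = 1.305210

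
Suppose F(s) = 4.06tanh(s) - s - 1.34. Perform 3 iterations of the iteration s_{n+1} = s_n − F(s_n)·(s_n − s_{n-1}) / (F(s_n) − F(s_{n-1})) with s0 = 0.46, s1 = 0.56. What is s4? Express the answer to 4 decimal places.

F(0.46) = -0.053858, F(0.56) = 0.162388
s2 = 0.560000 − 0.162388·(0.560000 − 0.460000) / (0.162388 − (-0.053858)) = 0.560000 − (0.016239)/(0.216246) = 0.484906
F(0.484906) = 0.002760
s3 = 0.484906 − 0.002760·(0.484906 − 0.560000) / (0.002760 − 0.162388) = 0.484906 − (-0.000207)/(-0.159629) = 0.483608
F(0.483608) = -0.000147
s4 = 0.483608 − (-0.000147)·(0.483608 − 0.484906) / (-0.000147 − 0.002760) = 0.483608 − (0.000000)/(-0.002907) = 0.483673

0.4837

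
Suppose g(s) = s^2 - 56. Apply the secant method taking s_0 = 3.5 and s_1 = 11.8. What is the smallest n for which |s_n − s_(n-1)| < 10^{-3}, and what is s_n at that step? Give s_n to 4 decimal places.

g(3.5) = -43.750000, g(11.8) = 83.240000
s_2 = 11.800000 − 83.240000·(8.300000)/(126.990000) = 6.359477;  |Δ| = 5.440523
g(6.359477) = -15.557051
s_3 = 6.359477 − (-15.557051)·(-5.440523)/(-98.797051) = 7.216168;  |Δ| = 0.856690
g(7.216168) = -3.926925
s_4 = 7.216168 − (-3.926925)·(0.856690)/(11.630125) = 7.505430;  |Δ| = 0.289263
g(7.505430) = 0.331481
s_5 = 7.505430 − 0.331481·(0.289263)/(4.258407) = 7.482913;  |Δ| = 0.022517
g(7.482913) = -0.006006
s_6 = 7.482913 − (-0.006006)·(-0.022517)/(-0.337488) = 7.483314;  |Δ| = 0.000401
|s_6 − s_5| = 0.000401 < 10^{-3}

n = 6, s_n = 7.4833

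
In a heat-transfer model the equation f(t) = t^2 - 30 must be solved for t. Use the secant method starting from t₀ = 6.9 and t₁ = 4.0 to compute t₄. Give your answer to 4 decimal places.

5.4767

f(6.9) = 17.610000, f(4.0) = -14.000000
t₂ = 4.000000 − (-14.000000)·(4.000000 − 6.900000) / (-14.000000 − 17.610000) = 4.000000 − (40.600000)/(-31.610000) = 5.284404
f(5.284404) = -2.075078
t₃ = 5.284404 − (-2.075078)·(5.284404 − 4.000000) / (-2.075078 − (-14.000000)) = 5.284404 − (-2.665238)/(11.924922) = 5.507905
f(5.507905) = 0.337019
t₄ = 5.507905 − 0.337019·(5.507905 − 5.284404) / (0.337019 − (-2.075078)) = 5.507905 − (0.075324)/(2.412097) = 5.476677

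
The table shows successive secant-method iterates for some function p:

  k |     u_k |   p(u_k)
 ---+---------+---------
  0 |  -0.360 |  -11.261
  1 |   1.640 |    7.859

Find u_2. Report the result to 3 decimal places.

u_2 = 1.640 − 7.859·(1.640 − (-0.360)) / (7.859 − (-11.261))
   = 1.640 − (15.71800)/(19.12000) = 0.81793

0.818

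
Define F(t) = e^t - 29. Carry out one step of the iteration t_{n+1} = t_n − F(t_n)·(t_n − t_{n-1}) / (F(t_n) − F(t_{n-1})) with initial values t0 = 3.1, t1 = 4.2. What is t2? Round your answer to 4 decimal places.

F(3.1) = -6.802049, F(4.2) = 37.686331
t2 = 4.200000 − 37.686331·(4.200000 − 3.100000) / (37.686331 − (-6.802049)) = 4.200000 − (41.454964)/(44.488380) = 3.268184

3.2682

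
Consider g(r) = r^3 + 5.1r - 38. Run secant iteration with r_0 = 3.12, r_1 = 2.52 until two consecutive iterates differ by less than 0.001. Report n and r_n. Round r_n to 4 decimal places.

n = 5, r_n = 2.8607

g(3.12) = 8.283328, g(2.52) = -9.144992
r_2 = 2.520000 − (-9.144992)·(-0.600000)/(-17.428320) = 2.834832;  |Δ| = 0.314832
g(2.834832) = -0.760870
r_3 = 2.834832 − (-0.760870)·(0.314832)/(8.384122) = 2.863404;  |Δ| = 0.028571
g(2.863404) = 0.080634
r_4 = 2.863404 − 0.080634·(0.028571)/(0.841504) = 2.860666;  |Δ| = 0.002738
g(2.860666) = -0.000605
r_5 = 2.860666 − (-0.000605)·(-0.002738)/(-0.081239) = 2.860686;  |Δ| = 0.000020
|r_5 − r_4| = 0.000020 < 0.001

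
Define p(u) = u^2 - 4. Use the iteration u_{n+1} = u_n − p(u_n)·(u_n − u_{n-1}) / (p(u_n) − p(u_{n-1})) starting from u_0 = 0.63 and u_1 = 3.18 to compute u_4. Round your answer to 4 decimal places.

2.0129

p(0.63) = -3.603100, p(3.18) = 6.112400
u_2 = 3.180000 − 6.112400·(3.180000 − 0.630000) / (6.112400 − (-3.603100)) = 3.180000 − (15.586620)/(9.715500) = 1.575696
p(1.575696) = -1.517184
u_3 = 1.575696 − (-1.517184)·(1.575696 − 3.180000) / (-1.517184 − 6.112400) = 1.575696 − (2.434024)/(-7.629584) = 1.894720
p(1.894720) = -0.410036
u_4 = 1.894720 − (-0.410036)·(1.894720 − 1.575696) / (-0.410036 − (-1.517184)) = 1.894720 − (-0.130811)/(1.107148) = 2.012872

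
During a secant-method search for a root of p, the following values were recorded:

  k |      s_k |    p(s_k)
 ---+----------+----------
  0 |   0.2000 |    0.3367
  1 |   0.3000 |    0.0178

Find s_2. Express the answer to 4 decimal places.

0.3056

s_2 = 0.3000 − 0.0178·(0.3000 − 0.2000) / (0.0178 − 0.3367)
   = 0.3000 − (0.001780)/(-0.318900) = 0.305582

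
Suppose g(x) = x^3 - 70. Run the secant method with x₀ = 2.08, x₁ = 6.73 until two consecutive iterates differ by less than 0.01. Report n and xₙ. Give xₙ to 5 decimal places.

n = 7, xₙ = 4.12129

g(2.08) = -61.0010880, g(6.73) = 234.8212170
x₂ = 6.7300000 − 234.8212170·(4.6500000)/(295.8223050) = 3.0388697;  |Δ| = 3.6911303
g(3.0388697) = -41.9368603
x₃ = 3.0388697 − (-41.9368603)·(-3.6911303)/(-276.7580773) = 3.5981828;  |Δ| = 0.5593131
g(3.5981828) = -23.4146158
x₄ = 3.5981828 − (-23.4146158)·(0.5593131)/(18.5222445) = 4.3052300;  |Δ| = 0.7070472
g(4.3052300) = 9.7974624
x₅ = 4.3052300 − 9.7974624·(0.7070472)/(33.2120782) = 4.0966532;  |Δ| = 0.2085768
g(4.0966532) = -1.2476391
x₆ = 4.0966532 − (-1.2476391)·(-0.2085768)/(-11.0451015) = 4.1202138;  |Δ| = 0.0235605
g(4.1202138) = -0.0545849
x₇ = 4.1202138 − (-0.0545849)·(0.0235605)/(1.1930543) = 4.1212917;  |Δ| = 0.0010779
|x₇ − x₆| = 0.0010779 < 0.01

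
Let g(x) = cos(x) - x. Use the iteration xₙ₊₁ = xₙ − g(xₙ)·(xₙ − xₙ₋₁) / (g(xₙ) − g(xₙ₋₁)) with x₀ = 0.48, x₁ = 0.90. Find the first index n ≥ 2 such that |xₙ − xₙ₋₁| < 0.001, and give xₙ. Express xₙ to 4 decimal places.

g(0.48) = 0.406995, g(0.90) = -0.278390
x₂ = 0.900000 − (-0.278390)·(0.420000)/(-0.685385) = 0.729404;  |Δ| = 0.170596
g(0.729404) = 0.016167
x₃ = 0.729404 − 0.016167·(-0.170596)/(0.294557) = 0.738768;  |Δ| = 0.009364
g(0.738768) = 0.000531
x₄ = 0.738768 − 0.000531·(0.009364)/(-0.015636) = 0.739086;  |Δ| = 0.000318
|x₄ − x₃| = 0.000318 < 0.001

n = 4, xₙ = 0.7391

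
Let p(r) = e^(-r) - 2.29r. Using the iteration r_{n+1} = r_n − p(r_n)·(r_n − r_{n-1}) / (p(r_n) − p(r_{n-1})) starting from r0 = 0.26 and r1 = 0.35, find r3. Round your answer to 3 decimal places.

0.318

p(0.26) = 0.17565, p(0.35) = -0.09681
r2 = 0.35000 − (-0.09681)·(0.35000 − 0.26000) / (-0.09681 − 0.17565) = 0.35000 − (-0.00871)/(-0.27246) = 0.31802
p(0.31802) = -0.00068
r3 = 0.31802 − (-0.00068)·(0.31802 − 0.35000) / (-0.00068 − (-0.09681)) = 0.31802 − (0.00002)/(0.09613) = 0.31779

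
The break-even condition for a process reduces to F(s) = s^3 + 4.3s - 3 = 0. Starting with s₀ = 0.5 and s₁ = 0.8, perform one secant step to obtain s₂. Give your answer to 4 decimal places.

0.6297

F(0.5) = -0.725000, F(0.8) = 0.952000
s₂ = 0.800000 − 0.952000·(0.800000 − 0.500000) / (0.952000 − (-0.725000)) = 0.800000 − (0.285600)/(1.677000) = 0.629696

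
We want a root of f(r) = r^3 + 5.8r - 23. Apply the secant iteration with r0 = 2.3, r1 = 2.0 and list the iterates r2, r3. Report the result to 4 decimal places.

2.1727, 2.1802

f(2.3) = 2.507000, f(2.0) = -3.400000
r2 = 2.000000 − (-3.400000)·(2.000000 − 2.300000) / (-3.400000 − 2.507000) = 2.000000 − (1.020000)/(-5.907000) = 2.172676
f(2.172676) = -0.142307
r3 = 2.172676 − (-0.142307)·(2.172676 − 2.000000) / (-0.142307 − (-3.400000)) = 2.172676 − (-0.024573)/(3.257693) = 2.180220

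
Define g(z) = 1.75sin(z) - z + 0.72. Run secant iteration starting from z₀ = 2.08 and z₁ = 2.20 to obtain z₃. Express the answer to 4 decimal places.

2.1675

g(2.08) = 0.167983, g(2.20) = -0.065131
z₂ = 2.200000 − (-0.065131)·(2.200000 − 2.080000) / (-0.065131 − 0.167983) = 2.200000 − (-0.007816)/(-0.233114) = 2.166472
g(2.166472) = 0.002124
z₃ = 2.166472 − 0.002124·(2.166472 − 2.200000) / (0.002124 − (-0.065131)) = 2.166472 − (-0.000071)/(0.067255) = 2.167531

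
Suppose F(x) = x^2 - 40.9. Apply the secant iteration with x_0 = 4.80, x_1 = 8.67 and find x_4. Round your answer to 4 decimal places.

6.3962

F(4.80) = -17.860000, F(8.67) = 34.268900
x_2 = 8.670000 − 34.268900·(8.670000 − 4.800000) / (34.268900 − (-17.860000)) = 8.670000 − (132.620643)/(52.128900) = 6.125909
F(6.125909) = -3.373234
x_3 = 6.125909 − (-3.373234)·(6.125909 − 8.670000) / (-3.373234 − 34.268900) = 6.125909 − (8.581812)/(-37.642134) = 6.353894
F(6.353894) = -0.528036
x_4 = 6.353894 − (-0.528036)·(6.353894 − 6.125909) / (-0.528036 − (-3.373234)) = 6.353894 − (-0.120384)/(2.845198) = 6.396205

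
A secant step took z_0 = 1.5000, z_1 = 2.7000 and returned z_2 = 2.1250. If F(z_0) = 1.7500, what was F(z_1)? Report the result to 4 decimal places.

-1.6100

The secant line through (1.5000, 1.7500) and (2.7000, F(z_1)) crosses zero at z_2 = 2.1250.
So (1.5000, 1.7500), (2.7000, F(z_1)), (2.1250, 0) are collinear:
F(z_1) = 1.7500 · (2.7000 − 2.1250) / (1.5000 − 2.1250) = 1.7500 · (0.575000)/(-0.625000) = -1.610000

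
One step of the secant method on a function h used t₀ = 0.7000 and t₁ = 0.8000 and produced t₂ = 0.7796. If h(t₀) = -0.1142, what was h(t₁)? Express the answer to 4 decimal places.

The secant line through (0.7000, -0.1142) and (0.8000, h(t₁)) crosses zero at t₂ = 0.7796.
So (0.7000, -0.1142), (0.8000, h(t₁)), (0.7796, 0) are collinear:
h(t₁) = -0.1142 · (0.8000 − 0.7796) / (0.7000 − 0.7796) = -0.1142 · (0.020400)/(-0.079600) = 0.029267

0.0293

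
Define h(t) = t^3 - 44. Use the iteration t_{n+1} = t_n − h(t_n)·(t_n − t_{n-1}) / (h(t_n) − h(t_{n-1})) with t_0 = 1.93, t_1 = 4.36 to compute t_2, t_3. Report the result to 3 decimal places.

h(1.93) = -36.81094, h(4.36) = 38.88186
t_2 = 4.36000 − 38.88186·(4.36000 − 1.93000) / (38.88186 − (-36.81094)) = 4.36000 − (94.48291)/(75.69280) = 3.11176
h(3.11176) = -13.86872
t_3 = 3.11176 − (-13.86872)·(3.11176 − 4.36000) / (-13.86872 − 38.88186) = 3.11176 − (17.31152)/(-52.75058) = 3.43994

3.112, 3.440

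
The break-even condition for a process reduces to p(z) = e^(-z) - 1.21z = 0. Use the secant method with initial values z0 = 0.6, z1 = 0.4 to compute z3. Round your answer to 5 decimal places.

p(0.6) = -0.1771884, p(0.4) = 0.1863200
z2 = 0.4000000 − 0.1863200·(0.4000000 − 0.6000000) / (0.1863200 − (-0.1771884)) = 0.4000000 − (-0.0372640)/(0.3635084) = 0.5025121
p(0.5025121) = -0.0030307
z3 = 0.5025121 − (-0.0030307)·(0.5025121 − 0.4000000) / (-0.0030307 − 0.1863200) = 0.5025121 − (-0.0003107)/(-0.1893508) = 0.5008713

0.50087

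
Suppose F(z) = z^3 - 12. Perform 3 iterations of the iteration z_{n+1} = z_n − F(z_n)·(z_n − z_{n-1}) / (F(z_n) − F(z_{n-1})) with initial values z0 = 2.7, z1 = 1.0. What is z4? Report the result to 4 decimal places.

2.2541

F(2.7) = 7.683000, F(1.0) = -11.000000
z2 = 1.000000 − (-11.000000)·(1.000000 − 2.700000) / (-11.000000 − 7.683000) = 1.000000 − (18.700000)/(-18.683000) = 2.000910
F(2.000910) = -3.989076
z3 = 2.000910 − (-3.989076)·(2.000910 − 1.000000) / (-3.989076 − (-11.000000)) = 2.000910 − (-3.992706)/(7.010924) = 2.570408
F(2.570408) = 4.982673
z4 = 2.570408 − 4.982673·(2.570408 − 2.000910) / (4.982673 − (-3.989076)) = 2.570408 − (2.837621)/(8.971749) = 2.254124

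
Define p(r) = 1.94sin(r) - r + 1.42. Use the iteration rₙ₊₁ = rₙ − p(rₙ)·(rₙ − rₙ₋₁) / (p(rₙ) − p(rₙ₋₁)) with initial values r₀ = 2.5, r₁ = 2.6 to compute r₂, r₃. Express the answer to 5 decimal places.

p(2.5) = 0.0810360, p(2.6) = -0.1799273
r₂ = 2.6000000 − (-0.1799273)·(2.6000000 − 2.5000000) / (-0.1799273 − 0.0810360) = 2.6000000 − (-0.0179927)/(-0.2609633) = 2.5310526
p(2.5310526) = 0.0011688
r₃ = 2.5310526 − 0.0011688·(2.5310526 − 2.6000000) / (0.0011688 − (-0.1799273)) = 2.5310526 − (-0.0000806)/(0.1810961) = 2.5314976

2.53105, 2.53150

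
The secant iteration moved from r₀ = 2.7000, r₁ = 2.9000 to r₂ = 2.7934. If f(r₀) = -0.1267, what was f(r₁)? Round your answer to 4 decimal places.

0.1446

The secant line through (2.7000, -0.1267) and (2.9000, f(r₁)) crosses zero at r₂ = 2.7934.
So (2.7000, -0.1267), (2.9000, f(r₁)), (2.7934, 0) are collinear:
f(r₁) = -0.1267 · (2.9000 − 2.7934) / (2.7000 − 2.7934) = -0.1267 · (0.106600)/(-0.093400) = 0.144606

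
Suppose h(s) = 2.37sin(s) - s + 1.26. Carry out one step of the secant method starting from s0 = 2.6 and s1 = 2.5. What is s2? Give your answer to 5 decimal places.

2.56013

h(2.6) = -0.1182617, h(2.5) = 0.1783790
s2 = 2.5000000 − 0.1783790·(2.5000000 − 2.6000000) / (0.1783790 − (-0.1182617)) = 2.5000000 − (-0.0178379)/(0.2966407) = 2.5601330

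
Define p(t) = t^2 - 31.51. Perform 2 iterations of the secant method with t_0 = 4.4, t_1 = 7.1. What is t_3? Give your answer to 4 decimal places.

p(4.4) = -12.150000, p(7.1) = 18.900000
t_2 = 7.100000 − 18.900000·(7.100000 − 4.400000) / (18.900000 − (-12.150000)) = 7.100000 − (51.030000)/(31.050000) = 5.456522
p(5.456522) = -1.736371
t_3 = 5.456522 − (-1.736371)·(5.456522 − 7.100000) / (-1.736371 − 18.900000) = 5.456522 − (2.853687)/(-20.636371) = 5.594806

5.5948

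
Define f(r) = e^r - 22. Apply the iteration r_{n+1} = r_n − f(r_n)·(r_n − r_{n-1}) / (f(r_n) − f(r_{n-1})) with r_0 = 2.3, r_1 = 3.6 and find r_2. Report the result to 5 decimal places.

2.88720

f(2.3) = -12.0258175, f(3.6) = 14.5982344
r_2 = 3.6000000 − 14.5982344·(3.6000000 − 2.3000000) / (14.5982344 − (-12.0258175)) = 3.6000000 − (18.9777048)/(26.6240520) = 2.8871970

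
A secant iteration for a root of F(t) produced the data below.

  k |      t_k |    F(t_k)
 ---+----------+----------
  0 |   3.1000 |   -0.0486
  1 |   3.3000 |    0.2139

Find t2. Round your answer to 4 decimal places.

t2 = 3.3000 − 0.2139·(3.3000 − 3.1000) / (0.2139 − (-0.0486))
   = 3.3000 − (0.042780)/(0.262500) = 3.137029

3.1370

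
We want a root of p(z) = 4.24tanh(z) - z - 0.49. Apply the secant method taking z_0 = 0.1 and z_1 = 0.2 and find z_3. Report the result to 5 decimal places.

p(0.1) = -0.1674077, p(0.2) = 0.1468714
z_2 = 0.2000000 − 0.1468714·(0.2000000 − 0.1000000) / (0.1468714 − (-0.1674077)) = 0.2000000 − (0.0146871)/(0.3142791) = 0.1532672
p(0.1532672) = 0.0015446
z_3 = 0.1532672 − 0.0015446·(0.1532672 − 0.2000000) / (0.0015446 − 0.1468714) = 0.1532672 − (-0.0000722)/(-0.1453267) = 0.1527705

0.15277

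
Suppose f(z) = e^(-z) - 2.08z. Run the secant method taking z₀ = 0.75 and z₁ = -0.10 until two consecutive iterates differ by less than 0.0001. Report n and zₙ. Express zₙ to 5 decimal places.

n = 5, zₙ = 0.34164

f(0.75) = -1.0876334, f(-0.10) = 1.3131709
z₂ = -0.1000000 − 1.3131709·(-0.8500000)/(2.4008044) = 0.3649255;  |Δ| = 0.4649255
f(0.3649255) = -0.0647968
z₃ = 0.3649255 − (-0.0647968)·(0.4649255)/(-1.3779677) = 0.3430631;  |Δ| = 0.0218624
f(0.3430631) = -0.0039779
z₄ = 0.3430631 − (-0.0039779)·(-0.0218624)/(0.0608189) = 0.3416332;  |Δ| = 0.0014299
f(0.3416332) = 0.0000117
z₅ = 0.3416332 − 0.0000117·(-0.0014299)/(0.0039897) = 0.3416374;  |Δ| = 0.0000042
|z₅ − z₄| = 0.0000042 < 0.0001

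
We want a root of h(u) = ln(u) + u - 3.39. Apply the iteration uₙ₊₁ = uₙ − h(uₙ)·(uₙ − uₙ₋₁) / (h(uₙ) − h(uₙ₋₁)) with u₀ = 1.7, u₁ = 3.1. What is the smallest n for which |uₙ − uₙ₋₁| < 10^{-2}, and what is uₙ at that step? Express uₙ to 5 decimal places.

n = 4, uₙ = 2.48124

h(1.7) = -1.1593717, h(3.1) = 0.8414021
u₂ = 3.1000000 − 0.8414021·(1.4000000)/(2.0007739) = 2.5112463;  |Δ| = 0.5887537
h(2.5112463) = 0.0420255
u₃ = 2.5112463 − 0.0420255·(-0.5887537)/(-0.7993766) = 2.4802939;  |Δ| = 0.0309525
h(2.4802939) = -0.0013291
u₄ = 2.4802939 − (-0.0013291)·(-0.0309525)/(-0.0433546) = 2.4812428;  |Δ| = 0.0009489
|u₄ − u₃| = 0.0009489 < 10^{-2}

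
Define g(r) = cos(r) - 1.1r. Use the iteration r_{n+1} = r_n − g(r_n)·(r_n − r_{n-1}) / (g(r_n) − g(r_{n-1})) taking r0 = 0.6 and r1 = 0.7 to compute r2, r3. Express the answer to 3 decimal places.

g(0.6) = 0.16534, g(0.7) = -0.00516
r2 = 0.70000 − (-0.00516)·(0.70000 − 0.60000) / (-0.00516 − 0.16534) = 0.70000 − (-0.00052)/(-0.17049) = 0.69697
g(0.69697) = 0.00012
r3 = 0.69697 − 0.00012·(0.69697 − 0.70000) / (0.00012 − (-0.00516)) = 0.69697 − (0.00000)/(0.00527) = 0.69704

0.697, 0.697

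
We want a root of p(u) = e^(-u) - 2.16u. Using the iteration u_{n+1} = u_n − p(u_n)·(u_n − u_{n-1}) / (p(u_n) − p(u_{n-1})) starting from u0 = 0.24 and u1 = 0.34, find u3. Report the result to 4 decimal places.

0.3321

p(0.24) = 0.268228, p(0.34) = -0.022630
u2 = 0.340000 − (-0.022630)·(0.340000 − 0.240000) / (-0.022630 − 0.268228) = 0.340000 − (-0.002263)/(-0.290858) = 0.332220
p(0.332220) = -0.000265
u3 = 0.332220 − (-0.000265)·(0.332220 − 0.340000) / (-0.000265 − (-0.022630)) = 0.332220 − (0.000002)/(0.022365) = 0.332128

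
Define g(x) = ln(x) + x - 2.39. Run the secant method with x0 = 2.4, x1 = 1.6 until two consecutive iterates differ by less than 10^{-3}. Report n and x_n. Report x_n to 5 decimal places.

g(2.4) = 0.8854687, g(1.6) = -0.3199964
x2 = 1.6000000 − (-0.3199964)·(-0.8000000)/(-1.2054651) = 1.8123638;  |Δ| = 0.2123638
g(1.8123638) = 0.0169957
x3 = 1.8123638 − 0.0169957·(0.2123638)/(0.3369921) = 1.8016535;  |Δ| = 0.0107102
g(1.8016535) = 0.0003584
x4 = 1.8016535 − 0.0003584·(-0.0107102)/(-0.0166373) = 1.8014228;  |Δ| = 0.0002307
|x4 − x3| = 0.0002307 < 10^{-3}

n = 4, x_n = 1.80142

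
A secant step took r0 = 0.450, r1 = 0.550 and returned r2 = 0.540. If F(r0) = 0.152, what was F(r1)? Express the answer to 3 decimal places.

The secant line through (0.450, 0.152) and (0.550, F(r1)) crosses zero at r2 = 0.540.
So (0.450, 0.152), (0.550, F(r1)), (0.540, 0) are collinear:
F(r1) = 0.152 · (0.550 − 0.540) / (0.450 − 0.540) = 0.152 · (0.01000)/(-0.09000) = -0.01689

-0.017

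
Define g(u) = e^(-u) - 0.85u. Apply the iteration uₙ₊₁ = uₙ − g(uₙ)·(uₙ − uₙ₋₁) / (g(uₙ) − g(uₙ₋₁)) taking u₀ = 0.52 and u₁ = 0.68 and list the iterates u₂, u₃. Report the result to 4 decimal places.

0.6290, 0.6279

g(0.52) = 0.152521, g(0.68) = -0.071383
u₂ = 0.680000 − (-0.071383)·(0.680000 − 0.520000) / (-0.071383 − 0.152521) = 0.680000 − (-0.011421)/(-0.223904) = 0.628990
g(0.628990) = -0.001512
u₃ = 0.628990 − (-0.001512)·(0.628990 − 0.680000) / (-0.001512 − (-0.071383)) = 0.628990 − (0.000077)/(0.069871) = 0.627887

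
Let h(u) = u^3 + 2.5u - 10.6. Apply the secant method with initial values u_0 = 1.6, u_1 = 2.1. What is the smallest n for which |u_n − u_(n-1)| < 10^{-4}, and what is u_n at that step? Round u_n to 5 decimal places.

h(1.6) = -2.5040000, h(2.1) = 3.9110000
u_2 = 2.1000000 − 3.9110000·(0.5000000)/(6.4150000) = 1.7951676;  |Δ| = 0.3048324
h(1.7951676) = -0.3269262
u_3 = 1.7951676 − (-0.3269262)·(-0.3048324)/(-4.2379262) = 1.8186833;  |Δ| = 0.0235157
h(1.8186833) = -0.0377991
u_4 = 1.8186833 − (-0.0377991)·(0.0235157)/(0.2891271) = 1.8217576;  |Δ| = 0.0030743
h(1.8217576) = 0.0004443
u_5 = 1.8217576 − 0.0004443·(0.0030743)/(0.0382435) = 1.8217219;  |Δ| = 0.0000357
|u_5 − u_4| = 0.0000357 < 10^{-4}

n = 5, u_n = 1.82172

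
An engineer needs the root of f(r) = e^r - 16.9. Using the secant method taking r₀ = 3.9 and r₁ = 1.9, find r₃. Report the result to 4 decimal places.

3.0914

f(3.9) = 32.502449, f(1.9) = -10.214106
r₂ = 1.900000 − (-10.214106)·(1.900000 − 3.900000) / (-10.214106 − 32.502449) = 1.900000 − (20.428211)/(-42.716555) = 2.378227
f(2.378227) = -6.114237
r₃ = 2.378227 − (-6.114237)·(2.378227 − 1.900000) / (-6.114237 − (-10.214106)) = 2.378227 − (-2.923993)/(4.099869) = 3.091419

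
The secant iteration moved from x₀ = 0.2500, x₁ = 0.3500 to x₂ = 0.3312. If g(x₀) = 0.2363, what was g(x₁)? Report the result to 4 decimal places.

The secant line through (0.2500, 0.2363) and (0.3500, g(x₁)) crosses zero at x₂ = 0.3312.
So (0.2500, 0.2363), (0.3500, g(x₁)), (0.3312, 0) are collinear:
g(x₁) = 0.2363 · (0.3500 − 0.3312) / (0.2500 − 0.3312) = 0.2363 · (0.018800)/(-0.081200) = -0.054710

-0.0547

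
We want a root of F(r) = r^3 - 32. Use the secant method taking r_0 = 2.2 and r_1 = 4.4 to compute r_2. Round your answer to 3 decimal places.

F(2.2) = -21.35200, F(4.4) = 53.18400
r_2 = 4.40000 − 53.18400·(4.40000 − 2.20000) / (53.18400 − (-21.35200)) = 4.40000 − (117.00480)/(74.53600) = 2.83022

2.830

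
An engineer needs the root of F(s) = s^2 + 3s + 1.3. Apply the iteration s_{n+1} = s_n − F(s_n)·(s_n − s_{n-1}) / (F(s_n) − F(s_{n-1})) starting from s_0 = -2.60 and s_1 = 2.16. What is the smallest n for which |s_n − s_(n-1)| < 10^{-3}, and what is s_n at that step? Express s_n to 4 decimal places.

n = 7, s_n = -2.4747

F(-2.60) = 0.260000, F(2.16) = 12.445600
s_2 = 2.160000 − 12.445600·(4.760000)/(12.185600) = -2.701562;  |Δ| = 4.861562
F(-2.701562) = 0.493752
s_3 = -2.701562 − 0.493752·(-4.861562)/(-11.951848) = -2.902402;  |Δ| = 0.200840
F(-2.902402) = 1.016733
s_4 = -2.902402 − 1.016733·(-0.200840)/(0.522980) = -2.511947;  |Δ| = 0.390456
F(-2.511947) = 0.074036
s_5 = -2.511947 − 0.074036·(0.390456)/(-0.942696) = -2.481282;  |Δ| = 0.030665
F(-2.481282) = 0.012914
s_6 = -2.481282 − 0.012914·(0.030665)/(-0.061123) = -2.474803;  |Δ| = 0.006479
F(-2.474803) = 0.000241
s_7 = -2.474803 − 0.000241·(0.006479)/(-0.012673) = -2.474680;  |Δ| = 0.000123
|s_7 − s_6| = 0.000123 < 10^{-3}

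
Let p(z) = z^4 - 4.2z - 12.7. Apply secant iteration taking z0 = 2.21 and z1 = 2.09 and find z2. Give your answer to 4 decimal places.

p(2.21) = 1.872433, p(2.09) = -2.397702
z2 = 2.090000 − (-2.397702)·(2.090000 − 2.210000) / (-2.397702 − 1.872433) = 2.090000 − (0.287724)/(-4.270135) = 2.157381

2.1574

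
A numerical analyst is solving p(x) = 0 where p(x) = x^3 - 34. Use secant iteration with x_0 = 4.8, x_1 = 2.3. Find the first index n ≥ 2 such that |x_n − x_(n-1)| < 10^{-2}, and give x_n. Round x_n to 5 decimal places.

n = 6, x_n = 3.23962

p(4.8) = 76.5920000, p(2.3) = -21.8330000
x_2 = 2.3000000 − (-21.8330000)·(-2.5000000)/(-98.4250000) = 2.8545593;  |Δ| = 0.5545593
p(2.8545593) = -10.7395982
x_3 = 2.8545593 − (-10.7395982)·(0.5545593)/(11.0934018) = 3.3914320;  |Δ| = 0.5368727
p(3.3914320) = 5.0076090
x_4 = 3.3914320 − 5.0076090·(0.5368727)/(15.7472072) = 3.2207066;  |Δ| = 0.1707254
p(3.2207066) = -0.5917693
x_5 = 3.2207066 − (-0.5917693)·(-0.1707254)/(-5.5993783) = 3.2387497;  |Δ| = 0.0180431
p(3.2387497) = -0.0271378
x_6 = 3.2387497 − (-0.0271378)·(0.0180431)/(0.5646315) = 3.2396169;  |Δ| = 0.0008672
|x_6 − x_5| = 0.0008672 < 10^{-2}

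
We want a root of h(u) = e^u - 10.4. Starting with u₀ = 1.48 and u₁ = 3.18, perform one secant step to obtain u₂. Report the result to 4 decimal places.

h(1.48) = -6.007054, h(3.18) = 13.646754
u₂ = 3.180000 − 13.646754·(3.180000 − 1.480000) / (13.646754 − (-6.007054)) = 3.180000 − (23.199481)/(19.653808) = 1.999594

1.9996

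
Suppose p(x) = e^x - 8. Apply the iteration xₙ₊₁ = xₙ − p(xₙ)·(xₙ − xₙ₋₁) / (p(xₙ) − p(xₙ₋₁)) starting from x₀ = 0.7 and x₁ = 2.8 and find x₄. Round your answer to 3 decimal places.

p(0.7) = -5.98625, p(2.8) = 8.44465
x₂ = 2.80000 − 8.44465·(2.80000 − 0.70000) / (8.44465 − (-5.98625)) = 2.80000 − (17.73376)/(14.43089) = 1.57113
p(1.57113) = -3.18794
x₃ = 1.57113 − (-3.18794)·(1.57113 − 2.80000) / (-3.18794 − 8.44465) = 1.57113 − (3.91758)/(-11.63259) = 1.90790
p(1.90790) = -1.26107
x₄ = 1.90790 − (-1.26107)·(1.90790 − 1.57113) / (-1.26107 − (-3.18794)) = 1.90790 − (-0.42470)/(1.92687) = 2.12831

2.128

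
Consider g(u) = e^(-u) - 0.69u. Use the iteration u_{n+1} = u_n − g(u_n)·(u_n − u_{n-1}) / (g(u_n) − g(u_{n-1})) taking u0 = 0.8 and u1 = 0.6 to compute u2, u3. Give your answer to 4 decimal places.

0.7135, 0.7115

g(0.8) = -0.102671, g(0.6) = 0.134812
u2 = 0.600000 − 0.134812·(0.600000 − 0.800000) / (0.134812 − (-0.102671)) = 0.600000 − (-0.026962)/(0.237483) = 0.713534
g(0.713534) = -0.002429
u3 = 0.713534 − (-0.002429)·(0.713534 − 0.600000) / (-0.002429 − 0.134812) = 0.713534 − (-0.000276)/(-0.137240) = 0.711525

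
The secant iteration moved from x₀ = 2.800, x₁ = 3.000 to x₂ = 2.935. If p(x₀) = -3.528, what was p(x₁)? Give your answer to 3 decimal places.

1.699

The secant line through (2.800, -3.528) and (3.000, p(x₁)) crosses zero at x₂ = 2.935.
So (2.800, -3.528), (3.000, p(x₁)), (2.935, 0) are collinear:
p(x₁) = -3.528 · (3.000 − 2.935) / (2.800 − 2.935) = -3.528 · (0.06500)/(-0.13500) = 1.69867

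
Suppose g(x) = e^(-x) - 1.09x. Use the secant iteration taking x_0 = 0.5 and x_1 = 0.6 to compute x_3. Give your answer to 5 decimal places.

g(0.5) = 0.0615307, g(0.6) = -0.1051884
x_2 = 0.6000000 − (-0.1051884)·(0.6000000 − 0.5000000) / (-0.1051884 − 0.0615307) = 0.6000000 − (-0.0105188)/(-0.1667190) = 0.5369068
g(0.5369068) = -0.0006748
x_3 = 0.5369068 − (-0.0006748)·(0.5369068 − 0.6000000) / (-0.0006748 − (-0.1051884)) = 0.5369068 − (0.0000426)/(0.1045135) = 0.5364994

0.53650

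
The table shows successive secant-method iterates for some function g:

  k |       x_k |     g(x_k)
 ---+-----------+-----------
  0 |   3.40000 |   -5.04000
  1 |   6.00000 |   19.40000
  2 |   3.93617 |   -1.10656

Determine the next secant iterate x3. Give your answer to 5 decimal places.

x3 = 3.93617 − (-1.10656)·(3.93617 − 6.00000) / (-1.10656 − 19.40000)
   = 3.93617 − (2.2837517)/(-20.5065600) = 4.0475369

4.04754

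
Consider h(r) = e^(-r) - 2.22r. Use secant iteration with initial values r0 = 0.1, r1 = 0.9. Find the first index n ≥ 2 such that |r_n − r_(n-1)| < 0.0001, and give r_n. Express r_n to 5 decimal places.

n = 5, r_n = 0.32535

h(0.1) = 0.6828374, h(0.9) = -1.5914303
r2 = 0.9000000 − (-1.5914303)·(0.8000000)/(-2.2742678) = 0.3401960;  |Δ| = 0.5598040
h(0.3401960) = -0.0436042
r3 = 0.3401960 − (-0.0436042)·(-0.5598040)/(1.5478262) = 0.3244256;  |Δ| = 0.0157704
h(0.3244256) = 0.0027177
r4 = 0.3244256 − 0.0027177·(-0.0157704)/(0.0463219) = 0.3253508;  |Δ| = 0.0009252
h(0.3253508) = -0.0000049
r5 = 0.3253508 − (-0.0000049)·(0.0009252)/(-0.0027226) = 0.3253492;  |Δ| = 0.0000017
|r5 − r4| = 0.0000017 < 0.0001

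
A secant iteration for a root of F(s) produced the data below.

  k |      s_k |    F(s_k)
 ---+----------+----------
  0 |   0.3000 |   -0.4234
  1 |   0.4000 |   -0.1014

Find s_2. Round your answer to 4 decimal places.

s_2 = 0.4000 − (-0.1014)·(0.4000 − 0.3000) / (-0.1014 − (-0.4234))
   = 0.4000 − (-0.010140)/(0.322000) = 0.431491

0.4315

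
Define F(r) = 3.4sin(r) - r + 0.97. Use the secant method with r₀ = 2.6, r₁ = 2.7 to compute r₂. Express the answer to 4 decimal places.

F(2.6) = 0.122705, F(2.7) = -0.276908
r₂ = 2.700000 − (-0.276908)·(2.700000 − 2.600000) / (-0.276908 − 0.122705) = 2.700000 − (-0.027691)/(-0.399613) = 2.630706

2.6307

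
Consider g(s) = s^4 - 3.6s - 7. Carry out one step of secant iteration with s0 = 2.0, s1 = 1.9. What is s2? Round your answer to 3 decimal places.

g(2.0) = 1.80000, g(1.9) = -0.80790
s2 = 1.90000 − (-0.80790)·(1.90000 − 2.00000) / (-0.80790 − 1.80000) = 1.90000 − (0.08079)/(-2.60790) = 1.93098

1.931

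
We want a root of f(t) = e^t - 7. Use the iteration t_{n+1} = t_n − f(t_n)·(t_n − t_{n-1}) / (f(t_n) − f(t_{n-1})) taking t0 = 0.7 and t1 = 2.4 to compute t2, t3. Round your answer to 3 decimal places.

1.641, 1.879

f(0.7) = -4.98625, f(2.4) = 4.02318
t2 = 2.40000 − 4.02318·(2.40000 − 0.70000) / (4.02318 − (-4.98625)) = 2.40000 − (6.83940)/(9.00942) = 1.64086
f(1.64086) = -1.84039
t3 = 1.64086 − (-1.84039)·(1.64086 − 2.40000) / (-1.84039 − 4.02318) = 1.64086 − (1.39711)/(-5.86356) = 1.87913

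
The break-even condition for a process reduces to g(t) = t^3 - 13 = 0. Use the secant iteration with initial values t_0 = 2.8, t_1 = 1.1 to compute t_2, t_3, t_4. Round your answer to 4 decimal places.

g(2.8) = 8.952000, g(1.1) = -11.669000
t_2 = 1.100000 − (-11.669000)·(1.100000 − 2.800000) / (-11.669000 − 8.952000) = 1.100000 − (19.837300)/(-20.621000) = 2.061995
g(2.061995) = -4.232761
t_3 = 2.061995 − (-4.232761)·(2.061995 − 1.100000) / (-4.232761 − (-11.669000)) = 2.061995 − (-4.071895)/(7.436239) = 2.609570
g(2.609570) = 4.770786
t_4 = 2.609570 − 4.770786·(2.609570 − 2.061995) / (4.770786 − (-4.232761)) = 2.609570 − (2.612360)/(9.003546) = 2.319422

2.0620, 2.6096, 2.3194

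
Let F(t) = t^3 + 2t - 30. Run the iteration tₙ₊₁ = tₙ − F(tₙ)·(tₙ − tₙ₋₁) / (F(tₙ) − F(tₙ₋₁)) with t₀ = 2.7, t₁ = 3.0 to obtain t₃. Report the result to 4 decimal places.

F(2.7) = -4.917000, F(3.0) = 3.000000
t₂ = 3.000000 − 3.000000·(3.000000 − 2.700000) / (3.000000 − (-4.917000)) = 3.000000 − (0.900000)/(7.917000) = 2.886321
F(2.886321) = -0.181865
t₃ = 2.886321 − (-0.181865)·(2.886321 − 3.000000) / (-0.181865 − 3.000000) = 2.886321 − (0.020674)/(-3.181865) = 2.892818

2.8928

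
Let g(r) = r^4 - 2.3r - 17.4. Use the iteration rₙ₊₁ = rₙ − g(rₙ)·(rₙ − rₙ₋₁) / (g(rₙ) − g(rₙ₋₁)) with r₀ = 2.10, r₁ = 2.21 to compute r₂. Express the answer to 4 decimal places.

2.1737

g(2.10) = -2.781900, g(2.21) = 1.371433
r₂ = 2.210000 − 1.371433·(2.210000 − 2.100000) / (1.371433 − (-2.781900)) = 2.210000 − (0.150858)/(4.153333) = 2.173678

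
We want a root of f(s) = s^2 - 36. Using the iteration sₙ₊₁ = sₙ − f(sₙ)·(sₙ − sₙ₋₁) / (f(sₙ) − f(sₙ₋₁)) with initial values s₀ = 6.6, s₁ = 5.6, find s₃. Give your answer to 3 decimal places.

f(6.6) = 7.56000, f(5.6) = -4.64000
s₂ = 5.60000 − (-4.64000)·(5.60000 − 6.60000) / (-4.64000 − 7.56000) = 5.60000 − (4.64000)/(-12.20000) = 5.98033
f(5.98033) = -0.23568
s₃ = 5.98033 − (-0.23568)·(5.98033 − 5.60000) / (-0.23568 − (-4.64000)) = 5.98033 − (-0.08964)/(4.40432) = 6.00068

6.001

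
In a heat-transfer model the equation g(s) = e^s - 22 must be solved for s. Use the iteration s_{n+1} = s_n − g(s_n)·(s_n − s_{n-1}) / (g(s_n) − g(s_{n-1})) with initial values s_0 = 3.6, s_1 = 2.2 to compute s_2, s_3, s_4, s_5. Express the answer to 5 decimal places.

g(3.6) = 14.5982344, g(2.2) = -12.9749865
s_2 = 2.2000000 − (-12.9749865)·(2.2000000 − 3.6000000) / (-12.9749865 − 14.5982344) = 2.2000000 − (18.1649811)/(-27.5732209) = 2.8587907
g(2.8587907) = -4.5595768
s_3 = 2.8587907 − (-4.5595768)·(2.8587907 − 2.2000000) / (-4.5595768 − (-12.9749865)) = 2.8587907 − (-3.0038067)/(8.4154097) = 3.2157319
g(3.2157319) = 2.9215257
s_4 = 3.2157319 − 2.9215257·(3.2157319 − 2.8587907) / (2.9215257 − (-4.5595768)) = 3.2157319 − (1.0428130)/(7.4811025) = 3.0763390
g(3.0763390) = -0.3211103
s_5 = 3.0763390 − (-0.3211103)·(3.0763390 − 3.2157319) / (-0.3211103 − 2.9215257) = 3.0763390 − (0.0447605)/(-3.2426361) = 3.0901427

2.85879, 3.21573, 3.07634, 3.09014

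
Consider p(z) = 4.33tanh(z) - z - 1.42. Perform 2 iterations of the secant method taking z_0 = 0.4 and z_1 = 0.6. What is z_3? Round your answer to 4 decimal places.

p(0.4) = -0.174821, p(0.6) = 0.305425
z_2 = 0.600000 − 0.305425·(0.600000 − 0.400000) / (0.305425 − (-0.174821)) = 0.600000 − (0.061085)/(0.480246) = 0.472805
p(0.472805) = 0.014399
z_3 = 0.472805 − 0.014399·(0.472805 − 0.600000) / (0.014399 − 0.305425) = 0.472805 − (-0.001831)/(-0.291026) = 0.466512

0.4665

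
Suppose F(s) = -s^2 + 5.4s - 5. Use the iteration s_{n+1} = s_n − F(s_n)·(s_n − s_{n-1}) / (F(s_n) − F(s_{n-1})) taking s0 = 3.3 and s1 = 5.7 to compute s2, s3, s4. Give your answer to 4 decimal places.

F(3.3) = 1.930000, F(5.7) = -6.710000
s2 = 5.700000 − (-6.710000)·(5.700000 − 3.300000) / (-6.710000 − 1.930000) = 5.700000 − (-16.104000)/(-8.640000) = 3.836111
F(3.836111) = 0.999252
s3 = 3.836111 − 0.999252·(3.836111 − 5.700000) / (0.999252 − (-6.710000)) = 3.836111 − (-1.862494)/(7.709252) = 4.077703
F(4.077703) = 0.391934
s4 = 4.077703 − 0.391934·(4.077703 − 3.836111) / (0.391934 − 0.999252) = 4.077703 − (0.094688)/(-0.607318) = 4.233615

3.8361, 4.0777, 4.2336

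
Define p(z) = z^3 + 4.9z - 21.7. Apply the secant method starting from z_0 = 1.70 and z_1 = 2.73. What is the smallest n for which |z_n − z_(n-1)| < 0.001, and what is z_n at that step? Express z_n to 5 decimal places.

p(1.70) = -8.4570000, p(2.73) = 12.0234170
z_2 = 2.7300000 − 12.0234170·(1.0300000)/(20.4804170) = 2.1253190;  |Δ| = 0.6046810
p(2.1253190) = -1.6859121
z_3 = 2.1253190 − (-1.6859121)·(-0.6046810)/(-13.7093291) = 2.1996800;  |Δ| = 0.0743610
p(2.1996800) = -0.2782147
z_4 = 2.1996800 − (-0.2782147)·(0.0743610)/(1.4076974) = 2.2143765;  |Δ| = 0.0146966
p(2.2143765) = 0.0085590
z_5 = 2.2143765 − 0.0085590·(0.0146966)/(0.2867737) = 2.2139379;  |Δ| = 0.0004386
|z_5 − z_4| = 0.0004386 < 0.001

n = 5, z_n = 2.21394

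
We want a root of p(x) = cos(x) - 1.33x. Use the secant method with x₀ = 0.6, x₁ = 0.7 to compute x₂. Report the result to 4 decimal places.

0.6141

p(0.6) = 0.027336, p(0.7) = -0.166158
x₂ = 0.700000 − (-0.166158)·(0.700000 − 0.600000) / (-0.166158 − 0.027336) = 0.700000 − (-0.016616)/(-0.193493) = 0.614127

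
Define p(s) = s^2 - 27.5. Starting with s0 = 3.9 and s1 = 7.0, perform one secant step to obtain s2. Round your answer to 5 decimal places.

5.02752

p(3.9) = -12.2900000, p(7.0) = 21.5000000
s2 = 7.0000000 − 21.5000000·(7.0000000 − 3.9000000) / (21.5000000 − (-12.2900000)) = 7.0000000 − (66.6500000)/(33.7900000) = 5.0275229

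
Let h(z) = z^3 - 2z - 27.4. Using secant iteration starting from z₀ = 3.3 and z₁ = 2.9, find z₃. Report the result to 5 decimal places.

3.23642

h(3.3) = 1.9370000, h(2.9) = -8.8110000
z₂ = 2.9000000 − (-8.8110000)·(2.9000000 − 3.3000000) / (-8.8110000 − 1.9370000) = 2.9000000 − (3.5244000)/(-10.7480000) = 3.2279122
h(3.2279122) = -0.2228615
z₃ = 3.2279122 − (-0.2228615)·(3.2279122 − 2.9000000) / (-0.2228615 − (-8.8110000)) = 3.2279122 − (-0.0730790)/(8.5881385) = 3.2364215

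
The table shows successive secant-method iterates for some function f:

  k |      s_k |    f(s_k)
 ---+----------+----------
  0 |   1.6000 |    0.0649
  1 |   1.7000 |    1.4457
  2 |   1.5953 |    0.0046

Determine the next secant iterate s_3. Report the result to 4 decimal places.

s_3 = 1.5953 − 0.0046·(1.5953 − 1.7000) / (0.0046 − 1.4457)
   = 1.5953 − (-0.000482)/(-1.441100) = 1.594966

1.5950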